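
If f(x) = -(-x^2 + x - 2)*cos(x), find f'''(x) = x^2*sin(x) - x*sin(x) - 6*x*cos(x) - 4*sin(x) + 3*cos(x)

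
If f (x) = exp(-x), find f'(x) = -exp(-x)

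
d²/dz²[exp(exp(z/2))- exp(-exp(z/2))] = (exp(z/2) - exp(z) + exp(z/2 + 2*exp(z/2)) + exp(z + 2*exp(z/2)))*exp(-exp(z/2))/4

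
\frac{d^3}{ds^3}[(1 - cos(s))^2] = 2*(4*cos(s) - 1)*sin(s)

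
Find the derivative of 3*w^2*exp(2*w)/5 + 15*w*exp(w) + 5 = 6*w^2*exp(2*w)/5 + 6*w*exp(2*w)/5 + 15*w*exp(w) + 15*exp(w)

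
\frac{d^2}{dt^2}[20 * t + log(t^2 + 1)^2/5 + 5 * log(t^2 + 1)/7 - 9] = (-28*t^2*log(t^2 + 1) + 6*t^2 + 28*log(t^2 + 1) + 50)/(35*t^4 + 70*t^2 + 35)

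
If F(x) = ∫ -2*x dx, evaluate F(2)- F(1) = -3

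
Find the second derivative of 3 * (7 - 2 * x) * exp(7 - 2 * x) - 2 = (108 - 24*x)*exp(7 - 2*x)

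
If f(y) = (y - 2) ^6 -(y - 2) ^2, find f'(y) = 6*y^5 - 60*y^4 + 240*y^3 - 480*y^2 + 478*y - 188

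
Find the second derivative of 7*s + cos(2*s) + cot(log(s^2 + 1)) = (-4*s^4*cos(2*s) - 8*s^2*cos(2*s) + 8*s^2*cot(log(s^2 + 1))^3 + 2*s^2*cot(log(s^2 + 1))^2 + 8*s^2*cot(log(s^2 + 1)) + 2*s^2 - 4*cos(2*s) - 2*cot(log(s^2 + 1))^2 - 2)/(s^4 + 2*s^2 + 1)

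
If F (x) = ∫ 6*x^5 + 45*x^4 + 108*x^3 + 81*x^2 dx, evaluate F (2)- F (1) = 936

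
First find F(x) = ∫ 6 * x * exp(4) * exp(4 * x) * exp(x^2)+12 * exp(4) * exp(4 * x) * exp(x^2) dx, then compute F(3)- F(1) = -3*exp(9) + 3*exp(25)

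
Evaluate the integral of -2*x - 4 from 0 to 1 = -5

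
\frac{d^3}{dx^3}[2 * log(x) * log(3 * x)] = (8*log(x) - 12 + 4*log(3))/x^3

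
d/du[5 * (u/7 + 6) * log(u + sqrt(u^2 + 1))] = (5*u^2*log(u + sqrt(u^2 + 1)) + 5*u^2 + 5*u*sqrt(u^2 + 1)*log(u + sqrt(u^2 + 1)) + 5*u*sqrt(u^2 + 1) + 210*u + 210*sqrt(u^2 + 1) + 5*log(u + sqrt(u^2 + 1)))/(7*u^2 + 7*u*sqrt(u^2 + 1) + 7)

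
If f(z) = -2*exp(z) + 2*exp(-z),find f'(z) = (-2*exp(2*z) - 2)*exp(-z)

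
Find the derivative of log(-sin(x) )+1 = 1/tan(x)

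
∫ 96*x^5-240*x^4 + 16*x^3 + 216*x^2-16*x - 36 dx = 16*x^6 - 48*x^5 + 4*x^4 + 72*x^3 - 8*x^2 - 36*x + C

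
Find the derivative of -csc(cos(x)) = -sin(x)*cot(cos(x))*csc(cos(x))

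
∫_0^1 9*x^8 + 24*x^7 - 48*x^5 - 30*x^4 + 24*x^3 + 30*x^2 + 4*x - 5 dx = 3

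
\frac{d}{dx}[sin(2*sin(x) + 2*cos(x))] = 2*sqrt(2)*(1 - 2*sin(sqrt(2)*sin(x + pi/4))^2)*cos(x + pi/4)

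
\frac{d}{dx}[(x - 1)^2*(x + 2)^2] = 4*x^3 + 6*x^2 - 6*x - 4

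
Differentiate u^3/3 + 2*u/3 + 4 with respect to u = u^2 + 2/3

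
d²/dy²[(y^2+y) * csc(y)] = (-y^2 + 2*y^2/sin(y)^2 - y - 4*y*cos(y)/sin(y) + 2*y/sin(y)^2 + 2 - 2*cos(y)/sin(y))/sin(y)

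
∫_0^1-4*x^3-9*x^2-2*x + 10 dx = 5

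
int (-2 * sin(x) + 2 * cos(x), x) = 2*sqrt(2)*sin(x + pi/4) + C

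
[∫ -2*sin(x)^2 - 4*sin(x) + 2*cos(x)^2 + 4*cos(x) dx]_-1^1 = 4*(cos(1) + 2)*sin(1)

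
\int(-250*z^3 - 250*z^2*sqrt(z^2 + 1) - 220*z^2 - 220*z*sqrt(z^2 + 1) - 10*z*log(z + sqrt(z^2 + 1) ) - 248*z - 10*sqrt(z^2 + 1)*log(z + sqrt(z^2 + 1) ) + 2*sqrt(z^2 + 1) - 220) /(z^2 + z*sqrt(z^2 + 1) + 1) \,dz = -125*z^2 - 220*z - 5*log(z + sqrt(z^2 + 1))^2 + 2*log(z + sqrt(z^2 + 1)) + C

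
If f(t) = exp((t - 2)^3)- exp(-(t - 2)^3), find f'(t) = (3*t^2*exp(2*t^3 - 12*t^2 + 24*t - 16) + 3*t^2 - 12*t*exp(2*t^3 - 12*t^2 + 24*t - 16) - 12*t + 12*exp(2*t^3 - 12*t^2 + 24*t - 16) + 12)*exp(-t^3 + 6*t^2 - 12*t + 8)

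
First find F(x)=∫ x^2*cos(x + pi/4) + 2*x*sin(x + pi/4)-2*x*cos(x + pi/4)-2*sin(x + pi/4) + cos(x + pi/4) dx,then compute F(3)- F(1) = 4*sin(pi/4 + 3)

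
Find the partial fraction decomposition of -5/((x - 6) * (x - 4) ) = 5/(2*(x - 4)) - 5/(2*(x - 6))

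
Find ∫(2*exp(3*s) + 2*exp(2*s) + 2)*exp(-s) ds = 2*(exp(s) + 2)*sinh(s) + C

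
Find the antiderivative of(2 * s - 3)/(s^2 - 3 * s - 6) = log(-s^2 + 3*s + 6) + C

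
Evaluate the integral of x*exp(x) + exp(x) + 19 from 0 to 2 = 2*exp(2) + 38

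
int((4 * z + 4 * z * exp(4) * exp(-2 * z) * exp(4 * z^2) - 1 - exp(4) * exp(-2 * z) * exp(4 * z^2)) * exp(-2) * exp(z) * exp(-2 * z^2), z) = 2*sinh(2*z^2 - z + 2) + C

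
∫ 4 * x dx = 2*x^2 + C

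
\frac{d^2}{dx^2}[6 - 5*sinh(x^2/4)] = -5*x^2*sinh(x^2/4)/4 - 5*cosh(x^2/4)/2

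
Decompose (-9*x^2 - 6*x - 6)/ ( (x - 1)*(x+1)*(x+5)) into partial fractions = -67/(8*(x + 5)) + 9/(8*(x + 1)) - 7/(4*(x - 1))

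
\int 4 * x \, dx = 2*x^2 + C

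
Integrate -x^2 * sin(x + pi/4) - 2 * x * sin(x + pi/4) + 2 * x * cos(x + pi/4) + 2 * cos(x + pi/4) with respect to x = ((x + 1)^2 - 1)*cos(x + pi/4) + C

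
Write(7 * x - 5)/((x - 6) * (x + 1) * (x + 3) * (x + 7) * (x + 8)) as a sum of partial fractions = -61/(490*(x + 8)) + 9/(52*(x + 7)) - 13/(180*(x + 3)) + 1/(49*(x + 1)) + 37/(11466*(x - 6))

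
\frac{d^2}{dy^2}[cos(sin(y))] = sin(y)*sin(sin(y)) - cos(y)^2*cos(sin(y))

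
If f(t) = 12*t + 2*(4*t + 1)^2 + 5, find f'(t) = 64*t + 28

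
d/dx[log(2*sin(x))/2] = 1/(2*tan(x))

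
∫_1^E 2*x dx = -1 + exp(2)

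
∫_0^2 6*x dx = 12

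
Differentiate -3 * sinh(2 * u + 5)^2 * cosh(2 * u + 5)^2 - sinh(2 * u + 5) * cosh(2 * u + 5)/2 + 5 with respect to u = -3*sinh(8*u + 20) - cosh(4*u + 10)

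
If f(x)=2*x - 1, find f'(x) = 2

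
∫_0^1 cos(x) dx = sin(1)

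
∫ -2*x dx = -x^2 + C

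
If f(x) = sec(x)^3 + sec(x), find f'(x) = 3*tan(x)*sec(x)^3 + tan(x)*sec(x)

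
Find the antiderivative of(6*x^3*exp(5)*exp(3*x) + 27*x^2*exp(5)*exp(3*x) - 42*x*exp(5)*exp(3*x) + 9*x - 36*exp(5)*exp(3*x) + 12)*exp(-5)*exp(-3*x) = (-6*x - 3*(-x^2 + 2*x + 2)*(x^2 + 8*x + 4)*exp(3*x + 5) - 10)*exp(-3*x - 5)/2 + C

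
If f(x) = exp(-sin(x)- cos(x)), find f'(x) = (sin(x) - cos(x))*exp(-sin(x) - cos(x))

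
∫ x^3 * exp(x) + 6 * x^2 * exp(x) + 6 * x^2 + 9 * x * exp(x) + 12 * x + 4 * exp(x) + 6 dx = (x + 1)^3*(exp(x) + 2) + C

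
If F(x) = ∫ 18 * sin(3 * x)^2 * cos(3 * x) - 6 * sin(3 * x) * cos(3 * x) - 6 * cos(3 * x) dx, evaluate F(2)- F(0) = -(sin(6) + 2*cos(6)^2)*sin(6)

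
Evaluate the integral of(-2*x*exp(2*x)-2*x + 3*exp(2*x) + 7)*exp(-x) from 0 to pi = (5 - 2*pi)*(-exp(-pi) + exp(pi))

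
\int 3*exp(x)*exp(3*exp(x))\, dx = exp(3*exp(x)) + C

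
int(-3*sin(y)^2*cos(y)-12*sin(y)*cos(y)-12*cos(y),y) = -(sin(y) + 2)^3 + C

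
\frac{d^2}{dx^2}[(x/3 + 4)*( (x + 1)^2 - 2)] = 2*x + 28/3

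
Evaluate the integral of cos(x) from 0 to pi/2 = 1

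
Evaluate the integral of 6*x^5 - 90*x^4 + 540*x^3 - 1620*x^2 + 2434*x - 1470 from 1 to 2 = -69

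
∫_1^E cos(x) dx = -sin(1) + sin(E)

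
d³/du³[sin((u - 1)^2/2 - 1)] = -u^3*cos(-u^2/2 + u + 1/2) + 3*u^2*cos(-u^2/2 + u + 1/2) + 3*u*sin(-u^2/2 + u + 1/2) - 3*u*cos(-u^2/2 + u + 1/2) - 3*sin(-u^2/2 + u + 1/2) + cos(-u^2/2 + u + 1/2)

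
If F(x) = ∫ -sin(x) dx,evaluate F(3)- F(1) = cos(3) - cos(1)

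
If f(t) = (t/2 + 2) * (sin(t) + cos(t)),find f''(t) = -t*sin(t)/2 - t*cos(t)/2 - 3*sin(t) - cos(t)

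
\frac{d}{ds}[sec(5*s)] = 5*tan(5*s)*sec(5*s)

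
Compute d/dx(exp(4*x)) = 4*exp(4*x)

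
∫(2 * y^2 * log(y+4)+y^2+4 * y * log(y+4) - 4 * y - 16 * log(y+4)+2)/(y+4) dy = ((y - 2)^2 - 2)*log(y + 4) + C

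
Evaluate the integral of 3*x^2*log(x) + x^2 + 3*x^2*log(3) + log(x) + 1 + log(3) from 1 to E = -2*log(3) + (E + exp(3))*log(3*E)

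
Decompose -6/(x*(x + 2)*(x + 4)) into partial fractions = -3/(4*(x + 4)) + 3/(2*(x + 2)) - 3/(4*x)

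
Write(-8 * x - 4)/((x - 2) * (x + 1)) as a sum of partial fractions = -4/(3*(x + 1)) - 20/(3*(x - 2))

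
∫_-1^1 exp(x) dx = E - exp(-1)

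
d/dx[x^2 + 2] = 2*x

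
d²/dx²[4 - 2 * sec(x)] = 2/cos(x) - 4/cos(x)^3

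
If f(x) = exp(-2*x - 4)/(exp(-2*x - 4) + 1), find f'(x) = -2*exp(2*x + 4)/(exp(8)*exp(4*x) + 2*exp(4)*exp(2*x) + 1)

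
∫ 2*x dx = x^2 + C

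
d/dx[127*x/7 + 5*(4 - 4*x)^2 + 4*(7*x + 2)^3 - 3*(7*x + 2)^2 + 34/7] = 4116*x^2 + 2218*x + 771/7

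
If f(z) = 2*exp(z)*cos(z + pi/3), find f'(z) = -2*sqrt(2)*exp(z)*sin(z + pi/12)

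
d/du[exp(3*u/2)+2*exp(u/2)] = 3*exp(3*u/2)/2 + exp(u/2)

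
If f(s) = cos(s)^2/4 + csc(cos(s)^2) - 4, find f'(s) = 2*sin(s)*cos(s)*cot(cos(s)^2)*csc(cos(s)^2) - sin(2*s)/4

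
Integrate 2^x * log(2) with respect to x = 2^x + C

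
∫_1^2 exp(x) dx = -E + exp(2)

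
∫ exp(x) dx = exp(x) + C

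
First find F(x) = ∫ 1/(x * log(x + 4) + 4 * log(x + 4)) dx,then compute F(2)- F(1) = -log(log(5)) + log(log(6))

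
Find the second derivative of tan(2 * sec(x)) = 2*(-4*sin(2/cos(x))/(cos(x)*cos(2/cos(x))) + 4*sin(2/cos(x))/(cos(x)^3*cos(2/cos(x))) - 1 + 2/cos(x)^2)/(cos(x)*cos(2/cos(x))^2)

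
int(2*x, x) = x^2 + C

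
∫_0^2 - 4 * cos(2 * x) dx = -2*sin(4)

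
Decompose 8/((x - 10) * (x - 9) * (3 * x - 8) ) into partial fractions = 36/(209*(3*x - 8)) - 8/(19*(x - 9)) + 4/(11*(x - 10))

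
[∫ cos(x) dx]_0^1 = sin(1)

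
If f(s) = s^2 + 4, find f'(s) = 2*s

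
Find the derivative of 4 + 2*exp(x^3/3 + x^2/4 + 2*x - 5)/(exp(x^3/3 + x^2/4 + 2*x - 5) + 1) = (2*x^2*exp(x^3/3 + x^2/4 + 2*x - 5) + x*exp(x^3/3 + x^2/4 + 2*x - 5) + 4*exp(x^3/3 + x^2/4 + 2*x - 5))/(exp(-10)*exp(4*x)*exp(x^2/2)*exp(2*x^3/3) + 2*exp(-5)*exp(2*x)*exp(x^2/4)*exp(x^3/3) + 1)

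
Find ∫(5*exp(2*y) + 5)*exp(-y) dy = 10*sinh(y) + C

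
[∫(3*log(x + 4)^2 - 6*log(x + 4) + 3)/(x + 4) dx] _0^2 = -(-1 + log(4))^3 + (-1 + log(6))^3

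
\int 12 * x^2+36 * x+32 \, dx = 4*x^3 + 18*x^2 + 32*x + C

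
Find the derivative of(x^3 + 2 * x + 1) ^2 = 6*x^5 + 16*x^3 + 6*x^2 + 8*x + 4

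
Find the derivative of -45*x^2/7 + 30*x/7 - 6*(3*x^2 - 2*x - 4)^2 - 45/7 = -216*x^3 + 216*x^2 + 1590*x/7 - 642/7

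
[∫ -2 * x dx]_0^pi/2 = -pi^2/4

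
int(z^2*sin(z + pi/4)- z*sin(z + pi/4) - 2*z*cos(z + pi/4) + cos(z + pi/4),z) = -z*(z - 1)*cos(z + pi/4) + C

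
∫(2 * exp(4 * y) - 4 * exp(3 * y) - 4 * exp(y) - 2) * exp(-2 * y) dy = ((exp(y) - 2)*exp(y) - 1)^2*exp(-2*y) + C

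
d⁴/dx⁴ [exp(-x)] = exp(-x)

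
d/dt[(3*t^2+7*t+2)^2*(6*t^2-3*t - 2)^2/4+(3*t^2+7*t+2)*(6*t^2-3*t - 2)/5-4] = 648*t^7 + 2079*t^6 + 1647*t^5/2 - 4275*t^4/2 - 6123*t^3/5 + 1359*t^2/5 + 254*t + 36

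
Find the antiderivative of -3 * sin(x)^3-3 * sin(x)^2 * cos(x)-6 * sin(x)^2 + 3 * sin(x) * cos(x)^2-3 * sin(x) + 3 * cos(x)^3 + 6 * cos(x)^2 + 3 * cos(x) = (sqrt(2)*sin(x + pi/4) + 1)^3 + C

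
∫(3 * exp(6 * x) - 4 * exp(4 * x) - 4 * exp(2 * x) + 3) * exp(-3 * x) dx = 8*sinh(x)^3 - 2*sinh(x) + C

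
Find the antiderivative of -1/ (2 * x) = -log(x)/2 + C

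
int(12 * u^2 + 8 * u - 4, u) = 4*u^3 + 4*u^2 - 4*u + C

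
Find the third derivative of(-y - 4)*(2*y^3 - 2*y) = -48*y - 48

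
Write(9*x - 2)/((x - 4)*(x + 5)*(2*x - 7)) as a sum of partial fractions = -118/(17*(2*x - 7)) - 47/(153*(x + 5)) + 34/(9*(x - 4))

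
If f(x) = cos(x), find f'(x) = -sin(x)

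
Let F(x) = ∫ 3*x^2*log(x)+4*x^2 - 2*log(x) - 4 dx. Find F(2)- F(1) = 4*log(2) + 5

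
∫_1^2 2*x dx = 3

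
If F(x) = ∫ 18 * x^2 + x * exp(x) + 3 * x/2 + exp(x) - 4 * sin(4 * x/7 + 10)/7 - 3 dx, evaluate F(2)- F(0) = cos(78/7) - cos(10) + 2*exp(2) + 45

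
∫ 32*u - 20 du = 16*u^2 - 20*u + C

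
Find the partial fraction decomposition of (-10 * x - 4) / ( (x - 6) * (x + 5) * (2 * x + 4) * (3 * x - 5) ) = 279/(2860*(3*x - 5)) - 23/(660*(x + 5)) + 1/(33*(x + 2)) - 4/(143*(x - 6))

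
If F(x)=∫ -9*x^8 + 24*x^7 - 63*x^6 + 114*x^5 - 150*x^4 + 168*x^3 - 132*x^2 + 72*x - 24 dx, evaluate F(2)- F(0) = -224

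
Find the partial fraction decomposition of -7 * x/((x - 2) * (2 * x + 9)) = -63/(13*(2*x + 9)) - 14/(13*(x - 2))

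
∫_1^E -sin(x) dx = cos(E) - cos(1)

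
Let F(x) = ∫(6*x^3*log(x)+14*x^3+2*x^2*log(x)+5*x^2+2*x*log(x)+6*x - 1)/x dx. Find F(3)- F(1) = 68*log(3) + 128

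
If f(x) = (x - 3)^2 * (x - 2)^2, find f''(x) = 12*x^2 - 60*x + 74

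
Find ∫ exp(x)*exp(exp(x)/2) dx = 2*exp(exp(x)/2) + C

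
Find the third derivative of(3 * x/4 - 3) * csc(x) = 3*(x*cos(x)/(4*sin(x)) - 3*x*cos(x)/(2*sin(x)^3) - 3/4 - cos(x)/sin(x) + 3/(2*sin(x)^2) + 6*cos(x)/sin(x)^3)/sin(x)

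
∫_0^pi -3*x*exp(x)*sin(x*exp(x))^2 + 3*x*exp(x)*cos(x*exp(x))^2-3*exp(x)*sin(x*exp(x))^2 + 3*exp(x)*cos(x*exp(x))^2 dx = 3*sin(2*pi*exp(pi))/2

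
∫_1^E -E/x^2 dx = 1 - E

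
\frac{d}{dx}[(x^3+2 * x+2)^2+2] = 6*x^5 + 16*x^3 + 12*x^2 + 8*x + 8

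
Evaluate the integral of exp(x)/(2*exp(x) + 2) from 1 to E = -log(1 + E)/2 + log(1 + exp(E))/2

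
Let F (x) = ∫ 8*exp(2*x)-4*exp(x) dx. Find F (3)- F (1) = -(-1 + 2*E)^2 + (-1 + 2*exp(3))^2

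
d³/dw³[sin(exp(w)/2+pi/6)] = -exp(3*w)*cos(exp(w)/2 + pi/6)/8 - 3*exp(2*w)*sin(exp(w)/2 + pi/6)/4 + exp(w)*cos(exp(w)/2 + pi/6)/2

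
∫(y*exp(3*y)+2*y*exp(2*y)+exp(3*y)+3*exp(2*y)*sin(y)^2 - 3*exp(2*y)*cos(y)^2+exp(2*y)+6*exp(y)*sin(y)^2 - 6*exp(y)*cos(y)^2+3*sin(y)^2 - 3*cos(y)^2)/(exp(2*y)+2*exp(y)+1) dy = (y*exp(2*y) - 3*(exp(y) + 1)*(sin(2*y) - 4)/2)/(exp(y) + 1) + C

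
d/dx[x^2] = 2*x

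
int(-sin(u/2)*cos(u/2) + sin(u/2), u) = (cos(u/2) - 1)^2 + C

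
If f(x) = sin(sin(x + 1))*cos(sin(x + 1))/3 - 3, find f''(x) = sin(x + 1)*sin(sin(x + 1))^2/3 - sin(x + 1)*cos(sin(x + 1))^2/3 - 4*sin(sin(x + 1))*cos(x + 1)^2*cos(sin(x + 1))/3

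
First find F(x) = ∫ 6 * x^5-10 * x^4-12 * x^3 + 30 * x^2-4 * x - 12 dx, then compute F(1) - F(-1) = -8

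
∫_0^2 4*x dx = 8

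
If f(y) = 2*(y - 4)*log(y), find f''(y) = (2*y + 8)/y^2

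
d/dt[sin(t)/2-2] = cos(t)/2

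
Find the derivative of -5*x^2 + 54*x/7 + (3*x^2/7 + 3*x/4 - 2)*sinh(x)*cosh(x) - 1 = 3*x^2*cosh(2*x)/7 + 3*x*sinh(2*x)/7 + 3*x*cosh(2*x)/4 - 10*x + 3*sinh(2*x)/8 - 2*cosh(2*x) + 54/7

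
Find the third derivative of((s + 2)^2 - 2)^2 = 24*s + 48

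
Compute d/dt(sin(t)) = cos(t)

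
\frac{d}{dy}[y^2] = 2*y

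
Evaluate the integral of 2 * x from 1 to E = -1 + exp(2)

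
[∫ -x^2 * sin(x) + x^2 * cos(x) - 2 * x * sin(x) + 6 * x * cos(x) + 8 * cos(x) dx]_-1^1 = 8*cos(1) + 10*sin(1)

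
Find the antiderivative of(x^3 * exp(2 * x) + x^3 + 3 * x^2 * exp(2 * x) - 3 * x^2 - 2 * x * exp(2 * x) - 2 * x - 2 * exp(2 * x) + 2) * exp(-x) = 2*x*(x^2 - 2)*sinh(x) + C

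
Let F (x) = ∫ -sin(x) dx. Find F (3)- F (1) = cos(3) - cos(1)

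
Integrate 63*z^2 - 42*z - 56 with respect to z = 21*z^3 - 21*z^2 - 56*z + C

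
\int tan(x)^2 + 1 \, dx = tan(x) + C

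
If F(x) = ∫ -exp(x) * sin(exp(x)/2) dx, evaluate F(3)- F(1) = 2*cos(exp(3)/2) - 2*cos(E/2)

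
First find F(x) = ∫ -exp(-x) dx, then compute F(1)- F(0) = -1 + exp(-1)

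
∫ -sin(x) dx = cos(x) + C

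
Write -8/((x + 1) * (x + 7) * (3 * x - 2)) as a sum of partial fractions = -72/(115*(3*x - 2)) - 4/(69*(x + 7)) + 4/(15*(x + 1))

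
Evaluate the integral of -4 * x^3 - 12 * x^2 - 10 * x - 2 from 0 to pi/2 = -(1 + pi/2)^4 + (1 + pi/2)^2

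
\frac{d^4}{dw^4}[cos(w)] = cos(w)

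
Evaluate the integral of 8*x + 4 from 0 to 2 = 24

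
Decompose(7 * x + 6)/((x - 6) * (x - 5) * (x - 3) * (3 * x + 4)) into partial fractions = 45/(2717*(3*x + 4)) + 9/(26*(x - 3)) - 41/(38*(x - 5)) + 8/(11*(x - 6))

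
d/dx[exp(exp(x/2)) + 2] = exp(x/2 + exp(x/2))/2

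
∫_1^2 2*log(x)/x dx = log(2)^2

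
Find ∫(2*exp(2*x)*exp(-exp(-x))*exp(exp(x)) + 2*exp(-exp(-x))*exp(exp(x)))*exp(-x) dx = 2*exp(2*sinh(x)) + C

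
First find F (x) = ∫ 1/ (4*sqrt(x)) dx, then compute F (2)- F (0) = sqrt(2)/2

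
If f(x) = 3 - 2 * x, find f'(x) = -2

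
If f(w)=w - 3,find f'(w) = 1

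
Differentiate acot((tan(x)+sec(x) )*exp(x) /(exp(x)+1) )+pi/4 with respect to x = -(exp(x) + cos(x) + 1)*exp(x)/(2*exp(2*x) - 2*exp(x)*sin(x) + 2*exp(x) - sin(x) + 1)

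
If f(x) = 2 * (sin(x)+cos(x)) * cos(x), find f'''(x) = -8*sqrt(2)*cos(2*x + pi/4)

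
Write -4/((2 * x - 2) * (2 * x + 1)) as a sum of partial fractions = 4/(3*(2*x + 1)) - 2/(3*(x - 1))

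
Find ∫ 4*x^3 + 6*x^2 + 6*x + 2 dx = x^4 + 2*x^3 + 3*x^2 + 2*x + C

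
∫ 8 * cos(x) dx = 8*sin(x) + C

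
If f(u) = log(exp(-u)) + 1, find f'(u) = -1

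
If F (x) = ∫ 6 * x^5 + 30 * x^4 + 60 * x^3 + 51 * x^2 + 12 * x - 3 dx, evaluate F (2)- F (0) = 650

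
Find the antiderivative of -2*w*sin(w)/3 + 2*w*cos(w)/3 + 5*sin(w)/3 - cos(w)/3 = sqrt(2)*(2*w - 3)*sin(w + pi/4)/3 + C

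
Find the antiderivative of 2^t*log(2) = 2^t + C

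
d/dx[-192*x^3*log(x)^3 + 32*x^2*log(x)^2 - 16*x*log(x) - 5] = -576*x^2*log(x)^3 - 576*x^2*log(x)^2 + 64*x*log(x)^2 + 64*x*log(x) - 16*log(x) - 16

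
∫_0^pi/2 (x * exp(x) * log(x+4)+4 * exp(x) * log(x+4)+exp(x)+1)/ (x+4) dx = -4*log(2) + (1 + exp(pi/2))*log(pi/2 + 4)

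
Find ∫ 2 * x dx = x^2 + C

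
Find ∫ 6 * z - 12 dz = 3*z^2 - 12*z + C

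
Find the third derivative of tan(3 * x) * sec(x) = (162*(-1 + cos(3*x)^(-2))^2 + 54*sin(x)*sin(3*x)/(cos(x)*cos(3*x)^3) - sin(x)*tan(3*x)/cos(x) + 6*sin(x)*tan(3*x)/cos(x)^3 - 162 + 207/cos(3*x)^2 + 18/(cos(x)^2*cos(3*x)^2))/cos(x)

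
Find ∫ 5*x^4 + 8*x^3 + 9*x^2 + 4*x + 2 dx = x^5 + 2*x^4 + 3*x^3 + 2*x^2 + 2*x + C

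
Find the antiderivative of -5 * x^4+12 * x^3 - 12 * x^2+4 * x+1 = -x^5 + 3*x^4 - 4*x^3 + 2*x^2 + x + C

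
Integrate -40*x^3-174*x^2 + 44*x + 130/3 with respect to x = -10*x^4 - 58*x^3 + 22*x^2 + 130*x/3 + C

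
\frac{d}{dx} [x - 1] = 1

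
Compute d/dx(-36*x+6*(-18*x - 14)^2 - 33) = 3888*x + 2988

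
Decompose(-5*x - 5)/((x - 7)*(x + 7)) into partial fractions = -15/(7*(x + 7)) - 20/(7*(x - 7))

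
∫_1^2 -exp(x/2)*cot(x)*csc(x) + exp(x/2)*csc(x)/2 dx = -exp(1/2)*csc(1) + E*csc(2)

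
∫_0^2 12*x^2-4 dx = 24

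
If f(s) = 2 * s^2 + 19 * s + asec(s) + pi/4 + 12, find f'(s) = (4*s^3*sqrt(1 - 1/s^2) + 19*s^2*sqrt(1 - 1/s^2) + 1)/(s^2*sqrt(1 - 1/s^2))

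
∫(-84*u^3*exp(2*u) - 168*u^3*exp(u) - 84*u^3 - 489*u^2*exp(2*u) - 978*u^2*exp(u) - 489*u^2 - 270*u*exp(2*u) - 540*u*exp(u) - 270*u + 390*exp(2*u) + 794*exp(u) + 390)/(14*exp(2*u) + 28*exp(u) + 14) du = (-(exp(u) + 1)*(56*u^2 + 42*u - (-21*u^2 + 5*u + 49)*(u^2 + 8*u + 8) + 56)/14 + exp(u))/(exp(u) + 1) + C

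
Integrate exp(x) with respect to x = exp(x) + C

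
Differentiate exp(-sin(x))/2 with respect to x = -exp(-sin(x))*cos(x)/2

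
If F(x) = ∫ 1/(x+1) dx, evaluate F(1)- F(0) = log(2)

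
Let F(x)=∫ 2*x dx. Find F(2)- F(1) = 3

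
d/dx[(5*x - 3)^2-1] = 50*x - 30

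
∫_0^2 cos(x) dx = sin(2)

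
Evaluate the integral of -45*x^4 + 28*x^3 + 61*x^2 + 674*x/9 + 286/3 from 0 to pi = (-3*pi^2 + 10*pi/3 + 13)*(pi^2 + 22*pi/3 + 3*pi^3)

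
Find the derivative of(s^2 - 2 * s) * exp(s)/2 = s^2*exp(s)/2 - exp(s)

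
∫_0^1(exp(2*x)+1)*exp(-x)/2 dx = -exp(-1)/2 + E/2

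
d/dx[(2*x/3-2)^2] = 8*x/9 - 8/3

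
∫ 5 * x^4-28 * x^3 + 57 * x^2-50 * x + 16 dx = x^5 - 7*x^4 + 19*x^3 - 25*x^2 + 16*x + C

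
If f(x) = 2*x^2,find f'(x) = 4*x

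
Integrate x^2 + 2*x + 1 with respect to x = x^3/3 + x^2 + x + C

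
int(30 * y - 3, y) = 15*y^2 - 3*y + C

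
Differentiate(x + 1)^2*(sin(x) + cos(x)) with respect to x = -x^2*sin(x) + x^2*cos(x) + 4*x*cos(x) + sin(x) + 3*cos(x)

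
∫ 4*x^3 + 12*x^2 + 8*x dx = x^4 + 4*x^3 + 4*x^2 + C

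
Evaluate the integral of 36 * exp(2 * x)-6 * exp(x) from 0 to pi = -6*exp(pi) - 12 + 18*exp(2*pi)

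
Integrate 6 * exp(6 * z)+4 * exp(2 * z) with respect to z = (exp(4*z) + 2)*exp(2*z) + C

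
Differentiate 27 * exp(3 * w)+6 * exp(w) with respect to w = 81*exp(3*w) + 6*exp(w)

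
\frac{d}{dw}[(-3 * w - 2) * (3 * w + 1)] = -18*w - 9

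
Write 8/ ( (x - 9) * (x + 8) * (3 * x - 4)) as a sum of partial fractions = -18/(161*(3*x - 4)) + 2/(119*(x + 8)) + 8/(391*(x - 9))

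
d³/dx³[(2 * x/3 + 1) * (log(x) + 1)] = (6 - 2*x)/(3*x^3)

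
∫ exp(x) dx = exp(x) + C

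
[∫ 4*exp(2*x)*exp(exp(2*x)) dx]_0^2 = -2*E + 2*exp(exp(4))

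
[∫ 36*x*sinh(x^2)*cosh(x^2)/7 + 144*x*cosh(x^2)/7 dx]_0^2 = -9/14 + 72*sinh(4)/7 + 9*cosh(8)/14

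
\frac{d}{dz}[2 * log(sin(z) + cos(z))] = 2/tan(z + pi/4)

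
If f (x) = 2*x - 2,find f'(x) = 2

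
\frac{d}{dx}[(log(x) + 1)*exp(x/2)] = (x*exp(x/2)*log(x) + x*exp(x/2) + 2*exp(x/2))/(2*x)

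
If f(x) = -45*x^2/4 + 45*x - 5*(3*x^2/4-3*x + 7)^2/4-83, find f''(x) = -135*x^2/16 + 135*x/4 - 285/4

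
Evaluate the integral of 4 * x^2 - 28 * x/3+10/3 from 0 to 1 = 0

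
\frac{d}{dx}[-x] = -1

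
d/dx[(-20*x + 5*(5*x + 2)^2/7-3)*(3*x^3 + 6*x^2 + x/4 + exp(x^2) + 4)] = 1875*x^4/7 + 250*x^3*exp(x^2)/7 + 360*x^3 - 80*x^2*exp(x^2)/7 - 363*x^2/4 + 248*x*exp(x^2)/7 + 968*x/7 - 40*exp(x^2)/7 - 641/28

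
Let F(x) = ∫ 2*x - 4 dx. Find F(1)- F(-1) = -8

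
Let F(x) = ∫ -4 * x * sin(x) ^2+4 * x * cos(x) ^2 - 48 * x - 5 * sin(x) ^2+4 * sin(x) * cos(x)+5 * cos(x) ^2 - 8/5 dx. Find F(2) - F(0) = -496/5 + 13*sin(4)/2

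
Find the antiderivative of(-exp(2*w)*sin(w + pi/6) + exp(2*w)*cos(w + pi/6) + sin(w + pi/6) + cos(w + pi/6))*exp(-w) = 2*cos(w + pi/6)*sinh(w) + C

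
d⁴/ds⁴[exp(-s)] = exp(-s)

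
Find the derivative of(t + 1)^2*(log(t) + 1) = (2*t^2*log(t) + 3*t^2 + 2*t*log(t) + 4*t + 1)/t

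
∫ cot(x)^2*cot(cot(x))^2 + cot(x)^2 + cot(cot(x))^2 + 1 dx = cot(cot(x)) + C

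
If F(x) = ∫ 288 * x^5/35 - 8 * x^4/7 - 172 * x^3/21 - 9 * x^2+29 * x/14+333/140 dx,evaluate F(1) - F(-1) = -17/10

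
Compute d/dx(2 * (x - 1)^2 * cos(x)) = -2*x^2*sin(x) + 4*x*sin(x) + 4*x*cos(x) - 2*sin(x) - 4*cos(x)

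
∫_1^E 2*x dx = -1 + exp(2)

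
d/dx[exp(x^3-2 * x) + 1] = 3*x^2*exp(x^3 - 2*x) - 2*exp(x^3 - 2*x)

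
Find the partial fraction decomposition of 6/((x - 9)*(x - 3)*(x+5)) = 3/(56*(x + 5)) - 1/(8*(x - 3)) + 1/(14*(x - 9))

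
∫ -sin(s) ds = cos(s) + C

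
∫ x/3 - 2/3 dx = x^2/6 - 2*x/3 + C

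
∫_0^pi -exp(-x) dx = -1 + exp(-pi)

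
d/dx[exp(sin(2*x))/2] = exp(sin(2*x))*cos(2*x)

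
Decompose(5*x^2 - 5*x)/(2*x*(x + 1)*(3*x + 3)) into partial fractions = 5/(6*(x + 1)) - 5/(3*(x + 1)^2)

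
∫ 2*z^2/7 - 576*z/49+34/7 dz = 2*z^3/21 - 288*z^2/49 + 34*z/7 + C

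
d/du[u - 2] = 1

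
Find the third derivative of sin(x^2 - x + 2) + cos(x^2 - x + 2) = 8*x^3*sin(x^2 - x + 2) - 8*x^3*cos(x^2 - x + 2) - 12*x^2*sin(x^2 - x + 2) + 12*x^2*cos(x^2 - x + 2) - 6*x*sin(x^2 - x + 2) - 18*x*cos(x^2 - x + 2) + 5*sin(x^2 - x + 2) + 7*cos(x^2 - x + 2)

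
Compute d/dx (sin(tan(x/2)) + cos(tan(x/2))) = sqrt(2)*cos(tan(x/2) + pi/4)/(2*cos(x/2)^2)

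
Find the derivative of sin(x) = cos(x)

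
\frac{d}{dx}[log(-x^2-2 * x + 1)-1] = (2*x + 2)/(x^2 + 2*x - 1)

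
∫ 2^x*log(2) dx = 2^x + C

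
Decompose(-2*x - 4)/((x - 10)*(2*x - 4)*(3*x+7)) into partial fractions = 3/(481*(3*x + 7)) + 1/(26*(x - 2)) - 3/(74*(x - 10))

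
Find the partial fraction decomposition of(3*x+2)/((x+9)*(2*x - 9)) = 31/(27*(2*x - 9)) + 25/(27*(x + 9))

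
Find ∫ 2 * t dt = t^2 + C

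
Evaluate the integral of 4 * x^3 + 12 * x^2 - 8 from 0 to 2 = 32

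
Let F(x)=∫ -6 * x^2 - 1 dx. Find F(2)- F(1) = -15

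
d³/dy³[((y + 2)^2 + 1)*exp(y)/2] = y^2*exp(y)/2 + 5*y*exp(y) + 23*exp(y)/2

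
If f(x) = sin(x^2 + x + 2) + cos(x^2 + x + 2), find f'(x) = -2*x*sin(x^2 + x + 2) + 2*x*cos(x^2 + x + 2) - sin(x^2 + x + 2) + cos(x^2 + x + 2)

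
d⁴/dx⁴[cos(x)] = cos(x)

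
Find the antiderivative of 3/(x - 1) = log(3*(x - 1)^3) + C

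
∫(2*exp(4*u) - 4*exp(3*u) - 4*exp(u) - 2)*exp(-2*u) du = (-exp(2*u) + 2*exp(u) + 1)^2*exp(-2*u) + C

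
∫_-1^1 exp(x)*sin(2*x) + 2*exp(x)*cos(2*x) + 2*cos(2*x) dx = (1 + E)^2*exp(-1)*sin(2)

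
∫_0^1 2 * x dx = 1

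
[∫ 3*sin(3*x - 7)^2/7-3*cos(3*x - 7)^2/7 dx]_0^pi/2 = -sin(14)/7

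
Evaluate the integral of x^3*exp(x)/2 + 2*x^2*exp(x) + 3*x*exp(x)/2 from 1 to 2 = -E + 13*exp(2)/2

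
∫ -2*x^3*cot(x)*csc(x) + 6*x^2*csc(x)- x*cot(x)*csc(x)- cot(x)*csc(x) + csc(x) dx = (2*x^3 + x + 1)*csc(x) + C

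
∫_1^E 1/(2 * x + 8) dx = -log(5)/2 + log(E + 4)/2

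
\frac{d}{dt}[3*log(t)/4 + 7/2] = 3/(4*t)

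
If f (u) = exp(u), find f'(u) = exp(u)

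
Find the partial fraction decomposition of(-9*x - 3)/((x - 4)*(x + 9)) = -6/(x + 9) - 3/(x - 4)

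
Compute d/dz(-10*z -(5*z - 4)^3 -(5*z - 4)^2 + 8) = -375*z^2 + 550*z - 210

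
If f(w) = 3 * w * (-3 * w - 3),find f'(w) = -18*w - 9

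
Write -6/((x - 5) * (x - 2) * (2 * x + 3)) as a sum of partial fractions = -24/(91*(2*x + 3)) + 2/(7*(x - 2)) - 2/(13*(x - 5))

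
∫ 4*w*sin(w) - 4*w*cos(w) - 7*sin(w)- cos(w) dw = -sqrt(2)*(4*w - 3)*sin(w + pi/4) + C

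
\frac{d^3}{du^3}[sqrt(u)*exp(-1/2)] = 3*exp(-1/2)/(8*u^(5/2))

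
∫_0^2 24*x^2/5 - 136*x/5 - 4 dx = -248/5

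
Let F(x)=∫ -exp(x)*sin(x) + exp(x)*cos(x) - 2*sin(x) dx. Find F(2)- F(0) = (2 + exp(2))*cos(2) - 3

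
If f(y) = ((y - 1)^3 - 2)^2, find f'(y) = 6*y^5 - 30*y^4 + 60*y^3 - 72*y^2 + 54*y - 18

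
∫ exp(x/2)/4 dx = exp(x/2)/2 + C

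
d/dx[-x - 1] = -1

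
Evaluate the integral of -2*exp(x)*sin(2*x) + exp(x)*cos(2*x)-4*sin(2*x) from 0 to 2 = (2 + exp(2))*cos(4) - 3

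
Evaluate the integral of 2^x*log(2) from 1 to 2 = 2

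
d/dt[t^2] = 2*t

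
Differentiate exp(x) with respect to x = exp(x)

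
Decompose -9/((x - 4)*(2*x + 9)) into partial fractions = 18/(17*(2*x + 9)) - 9/(17*(x - 4))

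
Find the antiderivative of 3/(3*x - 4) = log(9*x/4 - 3) + C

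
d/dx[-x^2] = -2*x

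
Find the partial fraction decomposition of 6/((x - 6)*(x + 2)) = -3/(4*(x + 2)) + 3/(4*(x - 6))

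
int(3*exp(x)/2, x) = 3*exp(x)/2 + C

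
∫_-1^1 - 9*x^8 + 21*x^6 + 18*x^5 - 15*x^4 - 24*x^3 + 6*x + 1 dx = 0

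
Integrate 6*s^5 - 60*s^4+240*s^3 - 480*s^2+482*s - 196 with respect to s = s^6 - 12*s^5 + 60*s^4 - 160*s^3 + 241*s^2 - 196*s + C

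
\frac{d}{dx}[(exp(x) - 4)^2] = 2*exp(2*x) - 8*exp(x)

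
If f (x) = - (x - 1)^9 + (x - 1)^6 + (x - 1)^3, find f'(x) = -9*x^8 + 72*x^7 - 252*x^6 + 510*x^5 - 660*x^4 + 564*x^3 - 309*x^2 + 96*x - 12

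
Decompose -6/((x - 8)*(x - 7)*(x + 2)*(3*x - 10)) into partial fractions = -81/(1232*(3*x - 10)) + 1/(240*(x + 2)) + 2/(33*(x - 7)) - 3/(70*(x - 8))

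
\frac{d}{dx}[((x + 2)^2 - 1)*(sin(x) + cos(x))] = sqrt(2)*x^2*cos(x + pi/4) - 2*x*sin(x) + 6*x*cos(x) + sin(x) + 7*cos(x)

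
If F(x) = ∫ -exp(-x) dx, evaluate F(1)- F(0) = -1 + exp(-1)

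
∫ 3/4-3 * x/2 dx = -3*x^2/4 + 3*x/4 + C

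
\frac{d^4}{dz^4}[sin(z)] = sin(z)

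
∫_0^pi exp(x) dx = -1 + exp(pi)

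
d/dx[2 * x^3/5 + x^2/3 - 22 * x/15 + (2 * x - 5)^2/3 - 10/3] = 6*x^2/5 + 10*x/3 - 122/15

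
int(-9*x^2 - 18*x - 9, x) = -3*x^3 - 9*x^2 - 9*x + C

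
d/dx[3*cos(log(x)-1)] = -3*sin(log(x) - 1)/x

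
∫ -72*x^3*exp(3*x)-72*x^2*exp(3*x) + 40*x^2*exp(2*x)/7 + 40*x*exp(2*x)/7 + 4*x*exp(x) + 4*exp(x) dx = 4*x*(-42*x^2*exp(2*x) + 5*x*exp(x) + 7)*exp(x)/7 + C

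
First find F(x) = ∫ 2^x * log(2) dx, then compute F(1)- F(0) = 1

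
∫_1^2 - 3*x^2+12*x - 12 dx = -1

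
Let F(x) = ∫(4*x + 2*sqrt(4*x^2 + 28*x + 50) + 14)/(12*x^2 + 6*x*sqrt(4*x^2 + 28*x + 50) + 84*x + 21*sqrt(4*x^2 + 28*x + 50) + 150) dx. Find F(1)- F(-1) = -log(5 + sqrt(26))/3 + log(9 + sqrt(82))/3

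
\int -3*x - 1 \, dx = -3*x^2/2 - x + C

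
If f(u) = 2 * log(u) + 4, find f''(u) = -2/u^2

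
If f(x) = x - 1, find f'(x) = 1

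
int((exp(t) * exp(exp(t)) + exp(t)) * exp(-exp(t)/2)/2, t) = 2*sinh(exp(t)/2) + C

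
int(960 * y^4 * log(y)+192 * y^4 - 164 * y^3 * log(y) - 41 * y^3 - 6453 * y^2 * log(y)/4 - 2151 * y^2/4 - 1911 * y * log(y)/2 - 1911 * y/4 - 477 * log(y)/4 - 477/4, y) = y*(768*y^4 - 164*y^3 - 2151*y^2 - 1911*y - 477)*log(y)/4 + C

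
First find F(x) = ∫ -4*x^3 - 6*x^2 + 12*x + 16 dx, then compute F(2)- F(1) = 5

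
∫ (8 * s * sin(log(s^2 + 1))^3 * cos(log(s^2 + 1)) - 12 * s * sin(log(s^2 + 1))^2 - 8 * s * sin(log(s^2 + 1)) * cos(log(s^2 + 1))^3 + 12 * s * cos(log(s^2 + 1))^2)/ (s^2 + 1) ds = 3*sin(2*log(s^2 + 1)) + cos(4*log(s^2 + 1))/4 + C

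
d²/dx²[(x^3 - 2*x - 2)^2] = 30*x^4 - 48*x^2 - 24*x + 8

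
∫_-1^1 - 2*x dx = 0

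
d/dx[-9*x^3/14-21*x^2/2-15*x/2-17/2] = -27*x^2/14 - 21*x - 15/2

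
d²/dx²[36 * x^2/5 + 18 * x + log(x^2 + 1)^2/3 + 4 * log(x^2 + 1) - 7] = (216*x^4 - 20*x^2*log(x^2 + 1) + 352*x^2 + 20*log(x^2 + 1) + 336)/(15*x^4 + 30*x^2 + 15)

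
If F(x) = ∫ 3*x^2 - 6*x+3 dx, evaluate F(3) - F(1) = 8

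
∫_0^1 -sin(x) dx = -1 + cos(1)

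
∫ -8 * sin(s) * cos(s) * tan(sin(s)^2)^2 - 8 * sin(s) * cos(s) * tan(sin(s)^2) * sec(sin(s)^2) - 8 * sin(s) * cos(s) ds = -4*tan(sin(s)^2) - 4/cos(sin(s)^2) + C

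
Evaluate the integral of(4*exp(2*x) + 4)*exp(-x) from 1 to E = -4*E - 4*exp(-E) + 4*exp(-1) + 4*exp(E)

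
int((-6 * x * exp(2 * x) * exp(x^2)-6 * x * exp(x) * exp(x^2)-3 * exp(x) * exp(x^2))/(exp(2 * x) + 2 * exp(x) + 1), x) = -3*exp(x*(x + 1))/(exp(x) + 1) + C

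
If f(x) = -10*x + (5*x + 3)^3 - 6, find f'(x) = 375*x^2 + 450*x + 125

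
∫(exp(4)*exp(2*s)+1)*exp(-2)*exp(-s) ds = 2*sinh(s + 2) + C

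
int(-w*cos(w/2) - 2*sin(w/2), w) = -2*w*sin(w/2) + C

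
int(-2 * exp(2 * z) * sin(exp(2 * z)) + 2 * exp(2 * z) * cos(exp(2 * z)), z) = sqrt(2)*sin(exp(2*z) + pi/4) + C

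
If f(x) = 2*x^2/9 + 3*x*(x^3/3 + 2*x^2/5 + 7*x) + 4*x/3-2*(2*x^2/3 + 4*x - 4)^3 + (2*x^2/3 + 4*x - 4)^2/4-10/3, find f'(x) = -32*x^5/9 - 160*x^4/3 - 1880*x^3/9 + 38*x^2/5 + 6190*x/9 - 1172/3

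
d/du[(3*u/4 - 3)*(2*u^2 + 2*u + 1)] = 9*u^2/2 - 9*u - 21/4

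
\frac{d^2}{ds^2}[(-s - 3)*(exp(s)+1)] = -s*exp(s) - 5*exp(s)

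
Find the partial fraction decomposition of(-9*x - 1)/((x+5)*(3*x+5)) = 21/(5*(3*x + 5)) - 22/(5*(x + 5))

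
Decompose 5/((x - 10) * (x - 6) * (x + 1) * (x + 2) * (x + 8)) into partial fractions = 5/(10584*(x + 8)) - 5/(576*(x + 2)) + 5/(539*(x + 1)) - 5/(3136*(x - 6)) + 5/(9504*(x - 10))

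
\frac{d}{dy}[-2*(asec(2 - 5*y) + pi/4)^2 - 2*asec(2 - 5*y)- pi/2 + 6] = (20*asec(2 - 5*y) + 10 + 5*pi)/(25*y^2*sqrt(1 - 1/(25*y^2 - 20*y + 4)) - 20*y*sqrt(1 - 1/(25*y^2 - 20*y + 4)) + 4*sqrt(1 - 1/(25*y^2 - 20*y + 4)))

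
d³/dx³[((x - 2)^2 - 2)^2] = 24*x - 48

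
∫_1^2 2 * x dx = 3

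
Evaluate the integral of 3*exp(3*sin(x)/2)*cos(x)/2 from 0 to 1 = -1 + exp(3*sin(1)/2)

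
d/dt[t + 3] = 1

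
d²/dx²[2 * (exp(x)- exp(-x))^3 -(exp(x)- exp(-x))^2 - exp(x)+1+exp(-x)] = (18*exp(6*x) - 4*exp(5*x) - 7*exp(4*x) + 7*exp(2*x) - 4*exp(x) - 18)*exp(-3*x)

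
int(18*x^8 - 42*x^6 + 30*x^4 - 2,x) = 2*x^9 - 6*x^7 + 6*x^5 - 2*x + C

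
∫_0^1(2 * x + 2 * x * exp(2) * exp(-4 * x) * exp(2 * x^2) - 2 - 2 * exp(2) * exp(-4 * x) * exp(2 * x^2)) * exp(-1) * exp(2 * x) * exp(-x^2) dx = -E + exp(-1)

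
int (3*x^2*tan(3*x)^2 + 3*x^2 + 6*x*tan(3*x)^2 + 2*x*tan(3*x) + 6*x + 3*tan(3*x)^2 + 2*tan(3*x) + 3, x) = (x + 1)^2*tan(3*x) + C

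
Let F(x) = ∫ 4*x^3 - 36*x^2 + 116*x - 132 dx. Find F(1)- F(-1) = -288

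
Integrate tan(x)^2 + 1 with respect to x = tan(x) + C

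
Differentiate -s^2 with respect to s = -2*s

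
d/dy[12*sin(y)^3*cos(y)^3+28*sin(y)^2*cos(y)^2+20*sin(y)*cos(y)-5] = 14*sin(4*y) + 89*cos(2*y)/4 - 9*cos(6*y)/4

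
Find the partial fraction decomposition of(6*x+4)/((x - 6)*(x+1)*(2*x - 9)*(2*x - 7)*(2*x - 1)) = -7/(396*(2*x - 1)) + 5/(27*(2*x - 7)) - 31/(132*(2*x - 9)) - 2/(2079*(x + 1)) + 8/(231*(x - 6))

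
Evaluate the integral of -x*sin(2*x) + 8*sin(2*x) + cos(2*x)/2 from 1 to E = (-4 + E/2)*cos(2*E) + 7*cos(2)/2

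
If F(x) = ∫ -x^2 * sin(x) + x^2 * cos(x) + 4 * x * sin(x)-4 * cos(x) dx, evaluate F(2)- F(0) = -2*sin(2) - 2*cos(2) + 2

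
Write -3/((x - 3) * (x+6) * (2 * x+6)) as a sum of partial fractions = -1/(18*(x + 6)) + 1/(12*(x + 3)) - 1/(36*(x - 3))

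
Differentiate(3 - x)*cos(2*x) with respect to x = 2*x*sin(2*x) - 6*sin(2*x) - cos(2*x)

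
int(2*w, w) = w^2 + C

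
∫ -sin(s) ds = cos(s) + C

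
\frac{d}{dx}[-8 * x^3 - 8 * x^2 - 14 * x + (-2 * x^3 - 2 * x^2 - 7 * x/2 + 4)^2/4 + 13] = 6*x^5 + 10*x^4 + 18*x^3 - 51*x^2/2 - 143*x/8 - 21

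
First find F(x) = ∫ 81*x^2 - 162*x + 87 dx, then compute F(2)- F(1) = 33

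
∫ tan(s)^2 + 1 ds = tan(s) + C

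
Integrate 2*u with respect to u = u^2 + C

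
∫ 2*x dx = x^2 + C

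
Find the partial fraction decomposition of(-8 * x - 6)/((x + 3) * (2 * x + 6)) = -4/(x + 3) + 9/(x + 3)^2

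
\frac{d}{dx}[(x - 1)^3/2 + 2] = 3*x^2/2 - 3*x + 3/2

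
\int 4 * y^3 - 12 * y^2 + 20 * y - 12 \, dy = y^4 - 4*y^3 + 10*y^2 - 12*y + C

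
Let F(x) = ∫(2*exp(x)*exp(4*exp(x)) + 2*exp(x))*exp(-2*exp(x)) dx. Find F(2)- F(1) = -exp(2*E) - exp(-2*exp(2)) + exp(-2*E) + exp(2*exp(2))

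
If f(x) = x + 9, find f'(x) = 1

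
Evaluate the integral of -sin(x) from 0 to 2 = -1 + cos(2)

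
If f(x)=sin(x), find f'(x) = cos(x)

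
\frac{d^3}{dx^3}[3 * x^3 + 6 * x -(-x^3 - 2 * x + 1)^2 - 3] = -120*x^3 - 96*x + 30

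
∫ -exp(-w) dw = exp(-w) + C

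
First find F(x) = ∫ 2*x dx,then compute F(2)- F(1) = 3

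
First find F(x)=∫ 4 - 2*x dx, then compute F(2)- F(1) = 1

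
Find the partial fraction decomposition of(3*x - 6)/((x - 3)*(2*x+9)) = 13/(5*(2*x + 9)) + 1/(5*(x - 3))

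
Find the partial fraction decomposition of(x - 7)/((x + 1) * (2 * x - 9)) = -5/(11*(2*x - 9)) + 8/(11*(x + 1))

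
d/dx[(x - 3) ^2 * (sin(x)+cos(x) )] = -x^2*sin(x) + x^2*cos(x) + 8*x*sin(x) - 4*x*cos(x) - 15*sin(x) + 3*cos(x)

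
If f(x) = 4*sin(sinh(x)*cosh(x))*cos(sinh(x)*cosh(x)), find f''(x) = -8*(cosh(2*x) - 1)^2*sin(2*sinh(x)*cosh(x)) - 16*sin(2*sinh(x)*cosh(x))*cosh(2*x) + 8*sin(2*sinh(x)*cosh(x)) + 8*cos(2*sinh(x)*cosh(x))*sinh(2*x)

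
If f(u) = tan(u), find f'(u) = cos(u)^(-2)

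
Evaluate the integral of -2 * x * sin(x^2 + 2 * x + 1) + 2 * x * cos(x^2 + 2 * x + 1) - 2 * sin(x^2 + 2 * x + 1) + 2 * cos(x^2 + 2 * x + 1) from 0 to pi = sqrt(2)*(-sin(pi/4 + 1) + sin(pi/4 + 1 + pi^2))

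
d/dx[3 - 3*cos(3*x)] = 9*sin(3*x)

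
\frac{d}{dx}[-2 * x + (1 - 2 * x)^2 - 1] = 8*x - 6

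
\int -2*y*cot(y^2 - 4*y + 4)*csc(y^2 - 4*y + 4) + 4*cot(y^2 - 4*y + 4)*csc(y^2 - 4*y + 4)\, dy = csc((y - 2)^2) + C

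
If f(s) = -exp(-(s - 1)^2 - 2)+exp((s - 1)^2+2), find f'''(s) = (8*s^3*exp(2*s^2 - 4*s + 6) + 8*s^3 - 24*s^2*exp(2*s^2 - 4*s + 6) - 24*s^2 + 36*s*exp(2*s^2 - 4*s + 6) + 12*s - 20*exp(2*s^2 - 4*s + 6) + 4)*exp(-s^2 + 2*s - 3)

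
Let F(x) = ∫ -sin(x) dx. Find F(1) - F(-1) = 0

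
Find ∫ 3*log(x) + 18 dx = 3*x*(log(x) + 5) + C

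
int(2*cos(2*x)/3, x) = sin(2*x)/3 + C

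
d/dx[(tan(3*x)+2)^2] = 6*(sin(3*x)/cos(3*x) + 2)/cos(3*x)^2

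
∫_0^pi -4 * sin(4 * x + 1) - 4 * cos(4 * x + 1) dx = 0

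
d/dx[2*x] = 2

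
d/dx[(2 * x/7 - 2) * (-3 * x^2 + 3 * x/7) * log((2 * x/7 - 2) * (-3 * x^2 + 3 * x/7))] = -18*x^2*log(-x^3/7 + 50*x^2/49 - x/7)/7 - 18*x^2*log(6)/7 - 18*x^2/7 + 600*x*log(-x^3/7 + 50*x^2/49 - x/7)/49 + 600*x/49 + 600*x*log(6)/49 - 6*log(-x^3/7 + 50*x^2/49 - x/7)/7 - 6*log(6)/7 - 6/7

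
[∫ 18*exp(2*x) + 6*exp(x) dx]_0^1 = -16 + (1 + 3*E)^2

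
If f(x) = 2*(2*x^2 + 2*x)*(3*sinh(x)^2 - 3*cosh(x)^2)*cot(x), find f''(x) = -24*x^2*cos(x)/sin(x)^3 + 48*x/sin(x)^2 - 24*x*cos(x)/sin(x)^3 - 24/tan(x) + 24/sin(x)^2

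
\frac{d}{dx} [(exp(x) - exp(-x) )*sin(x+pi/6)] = sqrt(2)*(exp(2*x)*sin(x + 5*pi/12) - cos(x + 5*pi/12))*exp(-x)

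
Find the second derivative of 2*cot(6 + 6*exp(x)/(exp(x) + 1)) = 12*(exp(2*x) + 12*exp(x)*cos(6*(1 + exp(x)/(exp(x) + 1)))/sin(6*(1 + exp(x)/(exp(x) + 1))) - 1)*exp(x)/((exp(4*x) + 4*exp(3*x) + 6*exp(2*x) + 4*exp(x) + 1)*sin(6*(1 + exp(x)/(exp(x) + 1)))^2)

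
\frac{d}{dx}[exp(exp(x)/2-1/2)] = exp(x + exp(x)/2 - 1/2)/2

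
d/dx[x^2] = 2*x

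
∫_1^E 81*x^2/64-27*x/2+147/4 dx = (-4 + 3*E/4)^3 + 3*E/4 + 2149/64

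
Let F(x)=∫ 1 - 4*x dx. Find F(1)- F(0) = -1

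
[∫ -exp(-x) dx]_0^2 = -1 + exp(-2)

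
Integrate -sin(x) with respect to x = cos(x) + C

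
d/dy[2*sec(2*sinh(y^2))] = 8*y*tan(2*sinh(y^2))*cosh(y^2)*sec(2*sinh(y^2))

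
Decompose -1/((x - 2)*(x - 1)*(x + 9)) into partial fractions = -1/(110*(x + 9)) + 1/(10*(x - 1)) - 1/(11*(x - 2))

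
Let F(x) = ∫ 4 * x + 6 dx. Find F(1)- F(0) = 8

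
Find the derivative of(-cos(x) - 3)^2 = -2*(cos(x) + 3)*sin(x)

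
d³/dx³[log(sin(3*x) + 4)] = 54*(sin(6*x) - 7*cos(3*x))/(sin(3*x) + 4)^3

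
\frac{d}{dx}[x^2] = 2*x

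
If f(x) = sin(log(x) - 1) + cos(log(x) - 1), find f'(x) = sqrt(2)*cos(log(x) - 1 + pi/4)/x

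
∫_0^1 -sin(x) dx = -1 + cos(1)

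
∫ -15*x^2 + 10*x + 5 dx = -5*x^3 + 5*x^2 + 5*x + C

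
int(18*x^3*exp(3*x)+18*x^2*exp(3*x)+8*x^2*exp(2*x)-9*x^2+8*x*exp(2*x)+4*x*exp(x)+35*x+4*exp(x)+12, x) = x*(12*x^2*exp(3*x) - 6*x^2 + 8*x*exp(2*x) + 35*x + 8*exp(x) + 24)/2 + C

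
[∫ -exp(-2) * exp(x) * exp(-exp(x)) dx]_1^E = -exp(-E - 2) + exp(-exp(E) - 2)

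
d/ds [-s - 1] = -1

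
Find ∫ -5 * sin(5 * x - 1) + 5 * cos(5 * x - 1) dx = sqrt(2)*cos(-5*x + pi/4 + 1) + C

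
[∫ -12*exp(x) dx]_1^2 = -12*exp(2) + 12*E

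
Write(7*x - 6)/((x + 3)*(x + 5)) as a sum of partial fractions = 41/(2*(x + 5)) - 27/(2*(x + 3))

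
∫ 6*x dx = 3*x^2 + C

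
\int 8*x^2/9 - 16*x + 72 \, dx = 8*x^3/27 - 8*x^2 + 72*x + C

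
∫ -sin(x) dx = cos(x) + C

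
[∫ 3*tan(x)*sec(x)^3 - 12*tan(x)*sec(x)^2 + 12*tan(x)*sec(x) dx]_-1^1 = 0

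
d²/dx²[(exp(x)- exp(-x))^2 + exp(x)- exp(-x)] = (4*exp(4*x) + exp(3*x) - exp(x) + 4)*exp(-2*x)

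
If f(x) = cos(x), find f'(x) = -sin(x)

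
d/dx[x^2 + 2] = 2*x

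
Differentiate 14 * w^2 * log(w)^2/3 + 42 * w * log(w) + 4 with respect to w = 28*w*log(w)^2/3 + 28*w*log(w)/3 + 42*log(w) + 42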